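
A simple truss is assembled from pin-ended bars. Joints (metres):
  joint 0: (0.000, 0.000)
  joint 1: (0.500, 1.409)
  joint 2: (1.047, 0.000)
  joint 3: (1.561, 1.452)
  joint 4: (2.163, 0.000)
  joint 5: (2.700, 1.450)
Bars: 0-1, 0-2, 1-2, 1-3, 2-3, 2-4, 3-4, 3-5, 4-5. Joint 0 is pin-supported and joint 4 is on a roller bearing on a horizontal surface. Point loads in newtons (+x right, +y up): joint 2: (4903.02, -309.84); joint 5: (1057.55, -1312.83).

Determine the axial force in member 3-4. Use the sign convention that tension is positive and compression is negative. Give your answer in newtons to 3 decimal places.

N=6 nodes, M=9 members, R=3 reactions → 2N=12, M+R=12
member 0 (0-1): L=1.4951, (cx,cy)=(0.3344,0.9424)
member 1 (0-2): L=1.0470, (cx,cy)=(1.0000,0.0000)
member 2 (1-2): L=1.5115, (cx,cy)=(0.3619,-0.9322)
member 3 (1-3): L=1.0619, (cx,cy)=(0.9992,0.0405)
member 4 (2-3): L=1.5403, (cx,cy)=(0.3337,0.9427)
member 5 (2-4): L=1.1160, (cx,cy)=(1.0000,0.0000)
member 6 (3-4): L=1.5718, (cx,cy)=(0.3830,-0.9238)
member 7 (3-5): L=1.1390, (cx,cy)=(1.0000,-0.0018)
member 8 (4-5): L=1.5462, (cx,cy)=(0.3473,0.9378)
solve A·x = −loads:
  F[0-1] = +928.4749 N (tension)
  F[0-2] = +5650.0610 N (tension)
  F[1-2] = -910.8097 N (compression)
  F[1-3] = +640.6596 N (tension)
  F[2-3] = +1229.3812 N (tension)
  F[2-4] = +7.1678 N (tension)
  F[3-4] = -1285.5851 N (compression)
  F[3-5] = +1542.7489 N (tension)
  F[4-5] = -1397.0801 N (compression)
  Rx@0 = -5960.5700 N
  Ry@0 = -875.0142 N
  Ry@4 = +2497.6842 N

-1285.585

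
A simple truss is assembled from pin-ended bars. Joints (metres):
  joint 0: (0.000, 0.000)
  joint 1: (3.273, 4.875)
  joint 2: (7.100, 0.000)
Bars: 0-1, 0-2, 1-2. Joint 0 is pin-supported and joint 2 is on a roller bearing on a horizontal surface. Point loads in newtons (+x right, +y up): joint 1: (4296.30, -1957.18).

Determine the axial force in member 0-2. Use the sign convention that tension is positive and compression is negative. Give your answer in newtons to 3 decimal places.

3024.042

N=3 nodes, M=3 members, R=3 reactions → 2N=6, M+R=6
member 0 (0-1): L=5.8718, (cx,cy)=(0.5574,0.8302)
member 1 (0-2): L=7.1000, (cx,cy)=(1.0000,0.0000)
member 2 (1-2): L=6.1977, (cx,cy)=(0.6175,-0.7866)
solve A·x = −loads:
  F[0-1] = +2282.4499 N (tension)
  F[0-2] = +3024.0418 N (tension)
  F[1-2] = -4897.3401 N (compression)
  Rx@0 = -4296.3000 N
  Ry@0 = -1894.9767 N
  Ry@2 = +3852.1567 N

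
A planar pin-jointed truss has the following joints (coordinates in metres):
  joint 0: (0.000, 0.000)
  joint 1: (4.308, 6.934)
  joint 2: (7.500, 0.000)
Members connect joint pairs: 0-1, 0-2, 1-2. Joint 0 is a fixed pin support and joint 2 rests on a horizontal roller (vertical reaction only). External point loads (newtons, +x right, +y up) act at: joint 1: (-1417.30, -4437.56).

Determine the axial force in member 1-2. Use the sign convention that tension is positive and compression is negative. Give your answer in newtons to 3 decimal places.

N=3 nodes, M=3 members, R=3 reactions → 2N=6, M+R=6
member 0 (0-1): L=8.1633, (cx,cy)=(0.5277,0.8494)
member 1 (0-2): L=7.5000, (cx,cy)=(1.0000,0.0000)
member 2 (1-2): L=7.6334, (cx,cy)=(0.4182,-0.9084)
solve A·x = −loads:
  F[0-1] = -3766.0911 N (compression)
  F[0-2] = +570.1745 N (tension)
  F[1-2] = -1363.5294 N (compression)
  Rx@0 = +1417.3000 N
  Ry@0 = +3198.9666 N
  Ry@2 = +1238.5934 N

-1363.529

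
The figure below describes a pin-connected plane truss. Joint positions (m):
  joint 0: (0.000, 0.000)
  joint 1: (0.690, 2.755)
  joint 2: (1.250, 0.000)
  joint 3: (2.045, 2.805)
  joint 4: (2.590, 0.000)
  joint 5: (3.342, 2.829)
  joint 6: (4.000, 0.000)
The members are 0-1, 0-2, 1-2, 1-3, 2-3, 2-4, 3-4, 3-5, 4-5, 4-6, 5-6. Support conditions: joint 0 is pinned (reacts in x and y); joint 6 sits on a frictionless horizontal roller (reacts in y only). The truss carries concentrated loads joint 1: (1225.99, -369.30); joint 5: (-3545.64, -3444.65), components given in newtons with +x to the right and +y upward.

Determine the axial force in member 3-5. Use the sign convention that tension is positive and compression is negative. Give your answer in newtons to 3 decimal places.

N=7 nodes, M=11 members, R=3 reactions → 2N=14, M+R=14
member 0 (0-1): L=2.8401, (cx,cy)=(0.2429,0.9700)
member 1 (0-2): L=1.2500, (cx,cy)=(1.0000,0.0000)
member 2 (1-2): L=2.8113, (cx,cy)=(0.1992,-0.9800)
member 3 (1-3): L=1.3559, (cx,cy)=(0.9993,0.0369)
member 4 (2-3): L=2.9155, (cx,cy)=(0.2727,0.9621)
member 5 (2-4): L=1.3400, (cx,cy)=(1.0000,0.0000)
member 6 (3-4): L=2.8575, (cx,cy)=(0.1907,-0.9816)
member 7 (3-5): L=1.2972, (cx,cy)=(0.9998,0.0185)
member 8 (4-5): L=2.9272, (cx,cy)=(0.2569,0.9664)
member 9 (4-6): L=1.4100, (cx,cy)=(1.0000,0.0000)
member 10 (5-6): L=2.9045, (cx,cy)=(0.2265,-0.9740)
solve A·x = −loads:
  F[0-1] = -2613.8066 N (compression)
  F[0-2] = -1684.6261 N (compression)
  F[1-2] = +2124.4804 N (tension)
  F[1-3] = -2285.7509 N (compression)
  F[2-3] = -2163.9093 N (compression)
  F[2-4] = -671.3847 N (compression)
  F[3-4] = +2144.8113 N (tension)
  F[3-5] = -3283.8954 N (compression)
  F[4-5] = -2178.5533 N (compression)
  F[4-6] = +297.3574 N (tension)
  F[5-6] = -1312.5819 N (compression)
  Rx@0 = +2319.6500 N
  Ry@0 = +2535.4940 N
  Ry@6 = +1278.4560 N

-3283.895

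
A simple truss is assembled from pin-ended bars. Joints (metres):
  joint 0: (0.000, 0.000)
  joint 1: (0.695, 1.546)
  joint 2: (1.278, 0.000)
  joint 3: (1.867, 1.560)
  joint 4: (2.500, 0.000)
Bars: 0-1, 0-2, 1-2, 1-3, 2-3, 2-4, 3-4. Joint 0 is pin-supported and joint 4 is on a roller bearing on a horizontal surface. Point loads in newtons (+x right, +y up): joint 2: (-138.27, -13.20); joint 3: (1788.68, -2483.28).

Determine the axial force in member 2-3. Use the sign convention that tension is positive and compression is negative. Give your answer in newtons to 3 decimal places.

N=5 nodes, M=7 members, R=3 reactions → 2N=10, M+R=10
member 0 (0-1): L=1.6950, (cx,cy)=(0.4100,0.9121)
member 1 (0-2): L=1.2780, (cx,cy)=(1.0000,0.0000)
member 2 (1-2): L=1.6523, (cx,cy)=(0.3528,-0.9357)
member 3 (1-3): L=1.1721, (cx,cy)=(0.9999,0.0119)
member 4 (2-3): L=1.6675, (cx,cy)=(0.3532,0.9355)
member 5 (2-4): L=1.2220, (cx,cy)=(1.0000,0.0000)
member 6 (3-4): L=1.6835, (cx,cy)=(0.3760,-0.9266)
solve A·x = −loads:
  F[0-1] = +527.2781 N (tension)
  F[0-2] = +1434.2148 N (tension)
  F[1-2] = -508.9236 N (compression)
  F[1-3] = +395.7958 N (tension)
  F[2-3] = +523.1107 N (tension)
  F[2-4] = +1208.1364 N (tension)
  F[3-4] = -3213.1745 N (compression)
  Rx@0 = -1650.4100 N
  Ry@0 = -480.9177 N
  Ry@4 = +2977.3977 N

523.111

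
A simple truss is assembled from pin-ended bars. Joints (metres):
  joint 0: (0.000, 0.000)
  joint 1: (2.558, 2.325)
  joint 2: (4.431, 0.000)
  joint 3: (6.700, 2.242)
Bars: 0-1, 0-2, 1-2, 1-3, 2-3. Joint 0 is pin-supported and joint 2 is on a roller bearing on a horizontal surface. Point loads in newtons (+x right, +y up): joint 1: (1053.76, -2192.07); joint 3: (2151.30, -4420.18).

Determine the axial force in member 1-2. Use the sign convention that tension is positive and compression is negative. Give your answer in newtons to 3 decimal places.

N=4 nodes, M=5 members, R=3 reactions → 2N=8, M+R=8
member 0 (0-1): L=3.4567, (cx,cy)=(0.7400,0.6726)
member 1 (0-2): L=4.4310, (cx,cy)=(1.0000,0.0000)
member 2 (1-2): L=2.9856, (cx,cy)=(0.6273,-0.7787)
member 3 (1-3): L=4.1428, (cx,cy)=(0.9998,-0.0200)
member 4 (2-3): L=3.1898, (cx,cy)=(0.7113,0.7029)
solve A·x = −loads:
  F[0-1] = +4428.0354 N (tension)
  F[0-2] = -71.7106 N (compression)
  F[1-2] = -6806.4820 N (compression)
  F[1-3] = +6494.3365 N (tension)
  F[2-3] = -6103.7147 N (compression)
  Rx@0 = -3205.0600 N
  Ry@0 = -2978.3001 N
  Ry@2 = +9590.5501 N

-6806.482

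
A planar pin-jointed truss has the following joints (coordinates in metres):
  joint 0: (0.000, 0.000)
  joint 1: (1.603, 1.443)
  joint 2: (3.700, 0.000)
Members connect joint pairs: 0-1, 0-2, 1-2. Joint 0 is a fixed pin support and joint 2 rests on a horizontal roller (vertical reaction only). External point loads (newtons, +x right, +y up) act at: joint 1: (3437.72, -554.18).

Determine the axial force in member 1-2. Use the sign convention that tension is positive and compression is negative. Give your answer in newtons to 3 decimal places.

-2788.612

N=3 nodes, M=3 members, R=3 reactions → 2N=6, M+R=6
member 0 (0-1): L=2.1568, (cx,cy)=(0.7432,0.6690)
member 1 (0-2): L=3.7000, (cx,cy)=(1.0000,0.0000)
member 2 (1-2): L=2.5455, (cx,cy)=(0.8238,-0.5669)
solve A·x = −loads:
  F[0-1] = +1534.4720 N (tension)
  F[0-2] = +2297.2621 N (tension)
  F[1-2] = -2788.6124 N (compression)
  Rx@0 = -3437.7200 N
  Ry@0 = -1026.6255 N
  Ry@2 = +1580.8055 N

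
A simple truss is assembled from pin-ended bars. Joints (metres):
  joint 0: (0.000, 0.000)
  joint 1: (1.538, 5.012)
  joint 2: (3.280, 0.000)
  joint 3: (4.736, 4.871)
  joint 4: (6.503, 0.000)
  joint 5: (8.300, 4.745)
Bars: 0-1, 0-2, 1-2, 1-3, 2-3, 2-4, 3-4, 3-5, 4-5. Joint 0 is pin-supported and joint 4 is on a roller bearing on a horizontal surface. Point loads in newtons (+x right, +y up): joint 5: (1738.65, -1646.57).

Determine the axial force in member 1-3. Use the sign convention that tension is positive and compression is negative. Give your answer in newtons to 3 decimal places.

1146.663

N=6 nodes, M=9 members, R=3 reactions → 2N=12, M+R=12
member 0 (0-1): L=5.2427, (cx,cy)=(0.2934,0.9560)
member 1 (0-2): L=3.2800, (cx,cy)=(1.0000,0.0000)
member 2 (1-2): L=5.3061, (cx,cy)=(0.3283,-0.9446)
member 3 (1-3): L=3.2011, (cx,cy)=(0.9990,-0.0440)
member 4 (2-3): L=5.0840, (cx,cy)=(0.2864,0.9581)
member 5 (2-4): L=3.2230, (cx,cy)=(1.0000,0.0000)
member 6 (3-4): L=5.1816, (cx,cy)=(0.3410,-0.9401)
member 7 (3-5): L=3.5662, (cx,cy)=(0.9994,-0.0353)
member 8 (4-5): L=5.0739, (cx,cy)=(0.3542,0.9352)
solve A·x = −loads:
  F[0-1] = +1802.9599 N (tension)
  F[0-2] = +1209.7301 N (tension)
  F[1-2] = -1878.2450 N (compression)
  F[1-3] = +1146.6631 N (tension)
  F[2-3] = +1851.7024 N (tension)
  F[2-4] = +62.7883 N (tension)
  F[3-4] = -1921.2028 N (compression)
  F[3-5] = +2332.4763 N (tension)
  F[4-5] = -1672.5727 N (compression)
  Rx@0 = -1738.6500 N
  Ry@0 = -1723.6323 N
  Ry@4 = +3370.2023 N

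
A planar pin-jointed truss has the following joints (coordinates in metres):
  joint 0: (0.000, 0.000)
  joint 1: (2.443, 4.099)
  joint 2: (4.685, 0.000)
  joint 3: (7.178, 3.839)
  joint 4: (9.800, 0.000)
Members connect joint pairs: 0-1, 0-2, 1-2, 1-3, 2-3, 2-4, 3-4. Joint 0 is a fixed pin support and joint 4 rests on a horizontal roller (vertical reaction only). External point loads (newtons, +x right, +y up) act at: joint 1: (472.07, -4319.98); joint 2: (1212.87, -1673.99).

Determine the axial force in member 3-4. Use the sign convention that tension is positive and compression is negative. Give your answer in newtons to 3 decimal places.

-2512.338

N=5 nodes, M=7 members, R=3 reactions → 2N=10, M+R=10
member 0 (0-1): L=4.7718, (cx,cy)=(0.5120,0.8590)
member 1 (0-2): L=4.6850, (cx,cy)=(1.0000,0.0000)
member 2 (1-2): L=4.6721, (cx,cy)=(0.4799,-0.8773)
member 3 (1-3): L=4.7421, (cx,cy)=(0.9985,-0.0548)
member 4 (2-3): L=4.5774, (cx,cy)=(0.5446,0.8387)
member 5 (2-4): L=5.1150, (cx,cy)=(1.0000,0.0000)
member 6 (3-4): L=4.6490, (cx,cy)=(0.5640,-0.8258)
solve A·x = −loads:
  F[0-1] = -4562.6491 N (compression)
  F[0-2] = +4020.8631 N (tension)
  F[1-2] = -289.6065 N (compression)
  F[1-3] = -2673.0399 N (compression)
  F[2-3] = +2298.9428 N (tension)
  F[2-4] = +1416.9520 N (tension)
  F[3-4] = -2512.3377 N (compression)
  Rx@0 = -1684.9400 N
  Ry@0 = +3919.3405 N
  Ry@4 = +2074.6295 N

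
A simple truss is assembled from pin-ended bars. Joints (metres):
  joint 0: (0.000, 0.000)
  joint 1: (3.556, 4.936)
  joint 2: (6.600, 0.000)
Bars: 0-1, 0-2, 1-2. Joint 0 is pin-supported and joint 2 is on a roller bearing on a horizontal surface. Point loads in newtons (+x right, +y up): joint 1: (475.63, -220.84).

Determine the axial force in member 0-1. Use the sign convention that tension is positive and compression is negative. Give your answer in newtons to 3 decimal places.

N=3 nodes, M=3 members, R=3 reactions → 2N=6, M+R=6
member 0 (0-1): L=6.0835, (cx,cy)=(0.5845,0.8114)
member 1 (0-2): L=6.6000, (cx,cy)=(1.0000,0.0000)
member 2 (1-2): L=5.7991, (cx,cy)=(0.5249,-0.8512)
solve A·x = −loads:
  F[0-1] = +312.8768 N (tension)
  F[0-2] = +292.7442 N (tension)
  F[1-2] = -557.7085 N (compression)
  Rx@0 = -475.6300 N
  Ry@0 = -253.8595 N
  Ry@2 = +474.6995 N

312.877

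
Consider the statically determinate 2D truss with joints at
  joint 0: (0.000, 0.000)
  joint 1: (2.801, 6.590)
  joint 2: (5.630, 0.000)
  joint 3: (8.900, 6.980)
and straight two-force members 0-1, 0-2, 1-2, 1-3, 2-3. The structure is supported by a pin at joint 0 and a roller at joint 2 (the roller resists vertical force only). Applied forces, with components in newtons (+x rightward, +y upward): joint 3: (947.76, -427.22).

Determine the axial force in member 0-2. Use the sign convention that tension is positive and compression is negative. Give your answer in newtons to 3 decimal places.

342.864

N=4 nodes, M=5 members, R=3 reactions → 2N=8, M+R=8
member 0 (0-1): L=7.1606, (cx,cy)=(0.3912,0.9203)
member 1 (0-2): L=5.6300, (cx,cy)=(1.0000,0.0000)
member 2 (1-2): L=7.1716, (cx,cy)=(0.3945,-0.9189)
member 3 (1-3): L=6.1115, (cx,cy)=(0.9980,0.0638)
member 4 (2-3): L=7.7080, (cx,cy)=(0.4242,0.9056)
solve A·x = −loads:
  F[0-1] = +1546.3747 N (tension)
  F[0-2] = +342.8643 N (tension)
  F[1-2] = -1466.4028 N (compression)
  F[1-3] = +1185.7712 N (tension)
  F[2-3] = -555.3400 N (compression)
  Rx@0 = -947.7600 N
  Ry@0 = -1423.1571 N
  Ry@2 = +1850.3771 N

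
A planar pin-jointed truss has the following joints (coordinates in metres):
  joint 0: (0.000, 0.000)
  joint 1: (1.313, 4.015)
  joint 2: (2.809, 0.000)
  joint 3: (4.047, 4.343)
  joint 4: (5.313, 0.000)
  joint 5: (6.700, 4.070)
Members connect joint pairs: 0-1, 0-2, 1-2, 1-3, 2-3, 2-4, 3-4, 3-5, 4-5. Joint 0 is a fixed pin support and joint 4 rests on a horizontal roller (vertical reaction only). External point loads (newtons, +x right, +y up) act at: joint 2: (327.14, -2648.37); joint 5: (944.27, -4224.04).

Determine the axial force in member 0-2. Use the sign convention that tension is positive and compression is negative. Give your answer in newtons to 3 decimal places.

1082.422

N=6 nodes, M=9 members, R=3 reactions → 2N=12, M+R=12
member 0 (0-1): L=4.2242, (cx,cy)=(0.3108,0.9505)
member 1 (0-2): L=2.8090, (cx,cy)=(1.0000,0.0000)
member 2 (1-2): L=4.2847, (cx,cy)=(0.3492,-0.9371)
member 3 (1-3): L=2.7536, (cx,cy)=(0.9929,0.1191)
member 4 (2-3): L=4.5160, (cx,cy)=(0.2741,0.9617)
member 5 (2-4): L=2.5040, (cx,cy)=(1.0000,0.0000)
member 6 (3-4): L=4.5238, (cx,cy)=(0.2799,-0.9600)
member 7 (3-5): L=2.6670, (cx,cy)=(0.9947,-0.1024)
member 8 (4-5): L=4.2998, (cx,cy)=(0.3226,0.9465)
solve A·x = −loads:
  F[0-1] = +608.0210 N (tension)
  F[0-2] = +1082.4217 N (tension)
  F[1-2] = -567.1676 N (compression)
  F[1-3] = +389.7919 N (tension)
  F[2-3] = +3306.5129 N (tension)
  F[2-4] = -349.1814 N (compression)
  F[3-4] = -3607.4029 N (compression)
  F[3-5] = +2315.1647 N (tension)
  F[4-5] = -4212.2166 N (compression)
  Rx@0 = -1271.4100 N
  Ry@0 = -577.9040 N
  Ry@4 = +7450.3140 N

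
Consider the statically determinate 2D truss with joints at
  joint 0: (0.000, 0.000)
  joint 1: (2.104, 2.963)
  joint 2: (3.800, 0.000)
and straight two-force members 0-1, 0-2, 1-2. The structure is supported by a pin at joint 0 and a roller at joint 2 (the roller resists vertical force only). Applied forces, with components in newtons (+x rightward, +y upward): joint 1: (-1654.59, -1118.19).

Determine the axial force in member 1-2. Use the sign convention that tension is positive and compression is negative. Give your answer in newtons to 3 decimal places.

N=3 nodes, M=3 members, R=3 reactions → 2N=6, M+R=6
member 0 (0-1): L=3.6340, (cx,cy)=(0.5790,0.8153)
member 1 (0-2): L=3.8000, (cx,cy)=(1.0000,0.0000)
member 2 (1-2): L=3.4141, (cx,cy)=(0.4968,-0.8679)
solve A·x = −loads:
  F[0-1] = -2194.4137 N (compression)
  F[0-2] = -384.0874 N (compression)
  F[1-2] = +773.1700 N (tension)
  Rx@0 = +1654.5900 N
  Ry@0 = +1789.2106 N
  Ry@2 = -671.0206 N

773.170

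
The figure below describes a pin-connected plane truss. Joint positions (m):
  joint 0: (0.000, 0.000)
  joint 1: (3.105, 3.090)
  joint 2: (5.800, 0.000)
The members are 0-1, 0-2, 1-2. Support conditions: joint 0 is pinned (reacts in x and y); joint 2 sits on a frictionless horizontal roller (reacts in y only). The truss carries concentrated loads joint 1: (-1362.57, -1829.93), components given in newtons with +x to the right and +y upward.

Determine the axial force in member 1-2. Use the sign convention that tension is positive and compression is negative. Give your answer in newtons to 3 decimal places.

N=3 nodes, M=3 members, R=3 reactions → 2N=6, M+R=6
member 0 (0-1): L=4.3805, (cx,cy)=(0.7088,0.7054)
member 1 (0-2): L=5.8000, (cx,cy)=(1.0000,0.0000)
member 2 (1-2): L=4.1001, (cx,cy)=(0.6573,-0.7536)
solve A·x = −loads:
  F[0-1] = -2234.5108 N (compression)
  F[0-2] = +221.2888 N (tension)
  F[1-2] = -336.6659 N (compression)
  Rx@0 = +1362.5700 N
  Ry@0 = +1576.2074 N
  Ry@2 = +253.7226 N

-336.666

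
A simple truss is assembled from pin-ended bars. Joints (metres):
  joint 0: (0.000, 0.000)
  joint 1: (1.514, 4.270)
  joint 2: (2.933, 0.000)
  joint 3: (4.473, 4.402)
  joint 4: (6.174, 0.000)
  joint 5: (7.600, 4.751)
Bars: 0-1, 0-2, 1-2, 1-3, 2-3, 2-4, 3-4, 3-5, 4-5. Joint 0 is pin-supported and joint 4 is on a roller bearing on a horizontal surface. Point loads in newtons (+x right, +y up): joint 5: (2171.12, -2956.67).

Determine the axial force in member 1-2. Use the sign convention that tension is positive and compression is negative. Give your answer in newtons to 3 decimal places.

-2405.284

N=6 nodes, M=9 members, R=3 reactions → 2N=12, M+R=12
member 0 (0-1): L=4.5305, (cx,cy)=(0.3342,0.9425)
member 1 (0-2): L=2.9330, (cx,cy)=(1.0000,0.0000)
member 2 (1-2): L=4.4996, (cx,cy)=(0.3154,-0.9490)
member 3 (1-3): L=2.9619, (cx,cy)=(0.9990,0.0446)
member 4 (2-3): L=4.6636, (cx,cy)=(0.3302,0.9439)
member 5 (2-4): L=3.2410, (cx,cy)=(1.0000,0.0000)
member 6 (3-4): L=4.7192, (cx,cy)=(0.3604,-0.9328)
member 7 (3-5): L=3.1464, (cx,cy)=(0.9938,0.1109)
member 8 (4-5): L=4.9604, (cx,cy)=(0.2875,0.9578)
solve A·x = −loads:
  F[0-1] = +2497.1789 N (tension)
  F[0-2] = +1336.6073 N (tension)
  F[1-2] = -2405.2844 N (compression)
  F[1-3] = +1594.6296 N (tension)
  F[2-3] = +2418.1954 N (tension)
  F[2-4] = -220.4538 N (compression)
  F[3-4] = -2144.5737 N (compression)
  F[3-5] = +3184.2152 N (tension)
  F[4-5] = -3455.7383 N (compression)
  Rx@0 = -2171.1200 N
  Ry@0 = -2353.6123 N
  Ry@4 = +5310.2823 N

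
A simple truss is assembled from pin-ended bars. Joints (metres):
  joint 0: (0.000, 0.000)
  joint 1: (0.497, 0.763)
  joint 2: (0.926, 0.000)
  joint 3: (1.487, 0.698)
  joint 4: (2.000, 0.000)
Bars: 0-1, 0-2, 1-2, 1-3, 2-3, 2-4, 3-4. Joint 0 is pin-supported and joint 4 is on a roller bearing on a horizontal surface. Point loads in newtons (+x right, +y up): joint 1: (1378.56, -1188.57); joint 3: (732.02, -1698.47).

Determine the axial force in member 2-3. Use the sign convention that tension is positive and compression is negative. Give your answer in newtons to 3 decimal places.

N=5 nodes, M=7 members, R=3 reactions → 2N=10, M+R=10
member 0 (0-1): L=0.9106, (cx,cy)=(0.5458,0.8379)
member 1 (0-2): L=0.9260, (cx,cy)=(1.0000,0.0000)
member 2 (1-2): L=0.8753, (cx,cy)=(0.4901,-0.8717)
member 3 (1-3): L=0.9921, (cx,cy)=(0.9979,-0.0655)
member 4 (2-3): L=0.8955, (cx,cy)=(0.6265,0.7795)
member 5 (2-4): L=1.0740, (cx,cy)=(1.0000,0.0000)
member 6 (3-4): L=0.8662, (cx,cy)=(0.5922,-0.8058)
solve A·x = −loads:
  F[0-1] = -653.3735 N (compression)
  F[0-2] = +2467.1904 N (tension)
  F[1-2] = -627.9683 N (compression)
  F[1-3] = -1430.4774 N (compression)
  F[2-3] = +702.2630 N (tension)
  F[2-4] = +1719.4817 N (tension)
  F[3-4] = -2903.4797 N (compression)
  Rx@0 = -2110.5800 N
  Ry@0 = +547.4723 N
  Ry@4 = +2339.5677 N

702.263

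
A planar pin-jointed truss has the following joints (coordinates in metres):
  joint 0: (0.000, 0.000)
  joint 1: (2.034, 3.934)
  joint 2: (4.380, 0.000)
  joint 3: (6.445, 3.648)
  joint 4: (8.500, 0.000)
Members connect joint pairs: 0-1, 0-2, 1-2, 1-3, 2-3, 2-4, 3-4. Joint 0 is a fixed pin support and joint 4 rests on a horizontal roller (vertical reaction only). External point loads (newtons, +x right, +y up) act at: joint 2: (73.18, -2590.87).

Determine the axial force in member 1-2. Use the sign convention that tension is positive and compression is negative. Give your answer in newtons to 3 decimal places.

N=5 nodes, M=7 members, R=3 reactions → 2N=10, M+R=10
member 0 (0-1): L=4.4287, (cx,cy)=(0.4593,0.8883)
member 1 (0-2): L=4.3800, (cx,cy)=(1.0000,0.0000)
member 2 (1-2): L=4.5804, (cx,cy)=(0.5122,-0.8589)
member 3 (1-3): L=4.4203, (cx,cy)=(0.9979,-0.0647)
member 4 (2-3): L=4.1919, (cx,cy)=(0.4926,0.8702)
member 5 (2-4): L=4.1200, (cx,cy)=(1.0000,0.0000)
member 6 (3-4): L=4.1870, (cx,cy)=(0.4908,-0.8713)
solve A·x = −loads:
  F[0-1] = -1413.7325 N (compression)
  F[0-2] = +722.4727 N (tension)
  F[1-2] = +1571.9499 N (tension)
  F[1-3] = -1457.4715 N (compression)
  F[2-3] = +1425.7543 N (tension)
  F[2-4] = +752.0692 N (tension)
  F[3-4] = -1532.3164 N (compression)
  Rx@0 = -73.1800 N
  Ry@0 = +1255.8099 N
  Ry@4 = +1335.0601 N

1571.950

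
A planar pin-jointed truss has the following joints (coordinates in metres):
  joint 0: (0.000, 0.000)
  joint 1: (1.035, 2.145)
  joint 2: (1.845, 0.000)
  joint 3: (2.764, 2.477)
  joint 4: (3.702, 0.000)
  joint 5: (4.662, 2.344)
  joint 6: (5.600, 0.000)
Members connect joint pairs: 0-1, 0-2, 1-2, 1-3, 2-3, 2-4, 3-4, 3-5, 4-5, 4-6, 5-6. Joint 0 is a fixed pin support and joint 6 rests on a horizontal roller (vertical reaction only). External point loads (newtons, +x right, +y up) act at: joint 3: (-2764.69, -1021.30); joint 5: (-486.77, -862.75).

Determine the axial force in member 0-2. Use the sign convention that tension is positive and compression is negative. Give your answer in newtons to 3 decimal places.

-2243.792

N=7 nodes, M=11 members, R=3 reactions → 2N=14, M+R=14
member 0 (0-1): L=2.3816, (cx,cy)=(0.4346,0.9006)
member 1 (0-2): L=1.8450, (cx,cy)=(1.0000,0.0000)
member 2 (1-2): L=2.2928, (cx,cy)=(0.3533,-0.9355)
member 3 (1-3): L=1.7606, (cx,cy)=(0.9821,0.1886)
member 4 (2-3): L=2.6420, (cx,cy)=(0.3478,0.9376)
member 5 (2-4): L=1.8570, (cx,cy)=(1.0000,0.0000)
member 6 (3-4): L=2.6487, (cx,cy)=(0.3541,-0.9352)
member 7 (3-5): L=1.9027, (cx,cy)=(0.9976,-0.0699)
member 8 (4-5): L=2.5330, (cx,cy)=(0.3790,0.9254)
member 9 (4-6): L=1.8980, (cx,cy)=(1.0000,0.0000)
member 10 (5-6): L=2.5247, (cx,cy)=(0.3715,-0.9284)
solve A·x = −loads:
  F[0-1] = -2318.7550 N (compression)
  F[0-2] = -2243.7918 N (compression)
  F[1-2] = +1888.5285 N (tension)
  F[1-3] = -1705.4320 N (compression)
  F[2-3] = -1884.4351 N (compression)
  F[2-4] = -921.1349 N (compression)
  F[3-4] = +1138.6709 N (tension)
  F[3-5] = +31.1900 N (tension)
  F[4-5] = -1150.7242 N (compression)
  F[4-6] = -81.7572 N (compression)
  F[5-6] = +220.0570 N (tension)
  Rx@0 = +3251.4600 N
  Ry@0 = +2088.3558 N
  Ry@6 = -204.3058 N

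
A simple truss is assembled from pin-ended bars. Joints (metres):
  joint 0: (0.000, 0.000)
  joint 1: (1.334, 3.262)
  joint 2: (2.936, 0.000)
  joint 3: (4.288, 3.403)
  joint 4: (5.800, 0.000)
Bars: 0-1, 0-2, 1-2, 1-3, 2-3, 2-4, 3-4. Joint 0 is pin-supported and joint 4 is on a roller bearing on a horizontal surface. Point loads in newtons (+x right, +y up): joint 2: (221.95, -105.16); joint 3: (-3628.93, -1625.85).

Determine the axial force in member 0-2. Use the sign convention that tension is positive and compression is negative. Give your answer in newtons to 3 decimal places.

N=5 nodes, M=7 members, R=3 reactions → 2N=10, M+R=10
member 0 (0-1): L=3.5242, (cx,cy)=(0.3785,0.9256)
member 1 (0-2): L=2.9360, (cx,cy)=(1.0000,0.0000)
member 2 (1-2): L=3.6342, (cx,cy)=(0.4408,-0.8976)
member 3 (1-3): L=2.9574, (cx,cy)=(0.9989,0.0477)
member 4 (2-3): L=3.6617, (cx,cy)=(0.3692,0.9293)
member 5 (2-4): L=2.8640, (cx,cy)=(1.0000,0.0000)
member 6 (3-4): L=3.7238, (cx,cy)=(0.4060,-0.9139)
solve A·x = −loads:
  F[0-1] = -2814.3609 N (compression)
  F[0-2] = -2341.6815 N (compression)
  F[1-2] = +2780.3152 N (tension)
  F[1-3] = -2293.5207 N (compression)
  F[2-3] = -2572.1904 N (compression)
  F[2-4] = -388.3038 N (compression)
  F[3-4] = +956.3219 N (tension)
  Rx@0 = +3406.9800 N
  Ry@0 = +2604.9504 N
  Ry@4 = -873.9404 N

-2341.681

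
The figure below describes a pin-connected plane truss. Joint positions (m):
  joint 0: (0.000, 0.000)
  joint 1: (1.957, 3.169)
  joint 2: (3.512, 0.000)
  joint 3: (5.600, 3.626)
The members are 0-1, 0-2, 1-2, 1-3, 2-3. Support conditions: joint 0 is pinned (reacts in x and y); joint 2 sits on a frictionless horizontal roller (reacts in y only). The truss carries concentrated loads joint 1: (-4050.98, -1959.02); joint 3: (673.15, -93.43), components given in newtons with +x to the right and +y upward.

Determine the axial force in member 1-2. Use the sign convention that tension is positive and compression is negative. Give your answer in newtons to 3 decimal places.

2129.176

N=4 nodes, M=5 members, R=3 reactions → 2N=8, M+R=8
member 0 (0-1): L=3.7246, (cx,cy)=(0.5254,0.8508)
member 1 (0-2): L=3.5120, (cx,cy)=(1.0000,0.0000)
member 2 (1-2): L=3.5300, (cx,cy)=(0.4405,-0.8977)
member 3 (1-3): L=3.6716, (cx,cy)=(0.9922,0.1245)
member 4 (2-3): L=4.1842, (cx,cy)=(0.4990,0.8666)
solve A·x = −loads:
  F[0-1] = -4433.4980 N (compression)
  F[0-2] = -1048.3371 N (compression)
  F[1-2] = +2129.1757 N (tension)
  F[1-3] = +789.6935 N (tension)
  F[2-3] = -221.2388 N (compression)
  Rx@0 = +3377.8300 N
  Ry@0 = +3772.1834 N
  Ry@2 = -1719.7334 N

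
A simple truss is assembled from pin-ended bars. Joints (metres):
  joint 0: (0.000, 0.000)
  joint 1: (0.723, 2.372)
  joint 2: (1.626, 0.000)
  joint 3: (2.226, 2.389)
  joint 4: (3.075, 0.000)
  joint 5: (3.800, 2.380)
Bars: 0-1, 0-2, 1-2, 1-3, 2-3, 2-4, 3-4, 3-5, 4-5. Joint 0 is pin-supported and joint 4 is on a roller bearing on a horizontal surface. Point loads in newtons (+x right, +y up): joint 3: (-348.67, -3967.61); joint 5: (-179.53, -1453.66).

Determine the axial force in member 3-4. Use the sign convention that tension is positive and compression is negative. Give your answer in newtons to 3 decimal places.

N=6 nodes, M=9 members, R=3 reactions → 2N=12, M+R=12
member 0 (0-1): L=2.4797, (cx,cy)=(0.2916,0.9566)
member 1 (0-2): L=1.6260, (cx,cy)=(1.0000,0.0000)
member 2 (1-2): L=2.5381, (cx,cy)=(0.3558,-0.9346)
member 3 (1-3): L=1.5031, (cx,cy)=(0.9999,0.0113)
member 4 (2-3): L=2.4632, (cx,cy)=(0.2436,0.9699)
member 5 (2-4): L=1.4490, (cx,cy)=(1.0000,0.0000)
member 6 (3-4): L=2.5354, (cx,cy)=(0.3349,-0.9423)
member 7 (3-5): L=1.5740, (cx,cy)=(1.0000,-0.0057)
member 8 (4-5): L=2.4880, (cx,cy)=(0.2914,0.9566)
solve A·x = −loads:
  F[0-1] = -1215.3586 N (compression)
  F[0-2] = -173.8467 N (compression)
  F[1-2] = +1234.3426 N (tension)
  F[1-3] = -793.5613 N (compression)
  F[2-3] = -1189.4039 N (compression)
  F[2-4] = +555.0330 N (tension)
  F[3-4] = -2978.5176 N (compression)
  F[3-5] = +262.8331 N (tension)
  F[4-5] = -1518.0388 N (compression)
  Rx@0 = +528.2000 N
  Ry@0 = +1162.5533 N
  Ry@4 = +4258.7167 N

-2978.518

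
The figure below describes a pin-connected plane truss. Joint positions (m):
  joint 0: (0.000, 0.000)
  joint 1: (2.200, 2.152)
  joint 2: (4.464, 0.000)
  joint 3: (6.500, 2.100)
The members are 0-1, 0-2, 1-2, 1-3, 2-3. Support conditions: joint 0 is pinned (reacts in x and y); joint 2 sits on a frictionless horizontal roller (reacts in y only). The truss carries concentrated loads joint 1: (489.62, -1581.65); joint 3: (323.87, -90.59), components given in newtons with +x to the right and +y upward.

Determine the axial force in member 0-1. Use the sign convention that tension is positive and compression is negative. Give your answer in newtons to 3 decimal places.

N=4 nodes, M=5 members, R=3 reactions → 2N=8, M+R=8
member 0 (0-1): L=3.0775, (cx,cy)=(0.7149,0.6993)
member 1 (0-2): L=4.4640, (cx,cy)=(1.0000,0.0000)
member 2 (1-2): L=3.1236, (cx,cy)=(0.7248,-0.6890)
member 3 (1-3): L=4.3003, (cx,cy)=(0.9999,-0.0121)
member 4 (2-3): L=2.9249, (cx,cy)=(0.6961,0.7180)
solve A·x = −loads:
  F[0-1] = -532.6331 N (compression)
  F[0-2] = +1194.2493 N (tension)
  F[1-2] = -1762.2712 N (compression)
  F[1-3] = +406.9579 N (tension)
  F[2-3] = -119.3224 N (compression)
  Rx@0 = -813.4900 N
  Ry@0 = +372.4519 N
  Ry@2 = +1299.7881 N

-532.633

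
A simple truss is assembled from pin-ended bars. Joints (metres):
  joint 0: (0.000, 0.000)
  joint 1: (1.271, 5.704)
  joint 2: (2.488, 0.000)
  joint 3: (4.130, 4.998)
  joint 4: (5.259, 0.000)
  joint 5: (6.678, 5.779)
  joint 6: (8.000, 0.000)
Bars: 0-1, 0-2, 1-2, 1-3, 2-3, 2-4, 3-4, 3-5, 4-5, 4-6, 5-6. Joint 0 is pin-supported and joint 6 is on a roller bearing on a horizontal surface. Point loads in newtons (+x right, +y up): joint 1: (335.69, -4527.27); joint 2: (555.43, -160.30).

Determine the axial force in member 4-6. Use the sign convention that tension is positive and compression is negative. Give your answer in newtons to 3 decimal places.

N=7 nodes, M=11 members, R=3 reactions → 2N=14, M+R=14
member 0 (0-1): L=5.8439, (cx,cy)=(0.2175,0.9761)
member 1 (0-2): L=2.4880, (cx,cy)=(1.0000,0.0000)
member 2 (1-2): L=5.8324, (cx,cy)=(0.2087,-0.9780)
member 3 (1-3): L=2.9449, (cx,cy)=(0.9708,-0.2397)
member 4 (2-3): L=5.2608, (cx,cy)=(0.3121,0.9500)
member 5 (2-4): L=2.7710, (cx,cy)=(1.0000,0.0000)
member 6 (3-4): L=5.1239, (cx,cy)=(0.2203,-0.9754)
member 7 (3-5): L=2.6650, (cx,cy)=(0.9561,0.2931)
member 8 (4-5): L=5.9507, (cx,cy)=(0.2385,0.9712)
member 9 (4-6): L=2.7410, (cx,cy)=(1.0000,0.0000)
member 10 (5-6): L=5.9283, (cx,cy)=(0.2230,-0.9748)
solve A·x = −loads:
  F[0-1] = -3769.3296 N (compression)
  F[0-2] = +1710.9194 N (tension)
  F[1-2] = -607.5102 N (compression)
  F[1-3] = -1059.6260 N (compression)
  F[2-3] = +794.1088 N (tension)
  F[2-4] = +780.8684 N (tension)
  F[3-4] = -1196.4193 N (compression)
  F[3-5] = -541.0037 N (compression)
  F[4-5] = +1201.6813 N (tension)
  F[4-6] = +230.6970 N (tension)
  F[5-6] = -1034.5209 N (compression)
  Rx@0 = -891.1200 N
  Ry@0 = +3679.0997 N
  Ry@6 = +1008.4703 N

230.697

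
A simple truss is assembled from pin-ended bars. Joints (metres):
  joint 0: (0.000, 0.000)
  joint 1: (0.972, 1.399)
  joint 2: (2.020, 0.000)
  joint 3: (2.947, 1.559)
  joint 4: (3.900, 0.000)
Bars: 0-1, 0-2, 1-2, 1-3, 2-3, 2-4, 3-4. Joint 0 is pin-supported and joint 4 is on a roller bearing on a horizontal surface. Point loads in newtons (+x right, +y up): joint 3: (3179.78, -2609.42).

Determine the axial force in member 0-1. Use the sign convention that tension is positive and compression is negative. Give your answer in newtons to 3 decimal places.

771.347

N=5 nodes, M=7 members, R=3 reactions → 2N=10, M+R=10
member 0 (0-1): L=1.7035, (cx,cy)=(0.5706,0.8212)
member 1 (0-2): L=2.0200, (cx,cy)=(1.0000,0.0000)
member 2 (1-2): L=1.7480, (cx,cy)=(0.5995,-0.8003)
member 3 (1-3): L=1.9815, (cx,cy)=(0.9967,0.0807)
member 4 (2-3): L=1.8138, (cx,cy)=(0.5111,0.8595)
member 5 (2-4): L=1.8800, (cx,cy)=(1.0000,0.0000)
member 6 (3-4): L=1.8272, (cx,cy)=(0.5216,-0.8532)
solve A·x = −loads:
  F[0-1] = +771.3475 N (tension)
  F[0-2] = +2739.6624 N (tension)
  F[1-2] = -704.2017 N (compression)
  F[1-3] = +865.1413 N (tension)
  F[2-3] = +655.7111 N (tension)
  F[2-4] = +1982.3387 N (tension)
  F[3-4] = -3800.7824 N (compression)
  Rx@0 = -3179.7800 N
  Ry@0 = -633.4615 N
  Ry@4 = +3242.8815 N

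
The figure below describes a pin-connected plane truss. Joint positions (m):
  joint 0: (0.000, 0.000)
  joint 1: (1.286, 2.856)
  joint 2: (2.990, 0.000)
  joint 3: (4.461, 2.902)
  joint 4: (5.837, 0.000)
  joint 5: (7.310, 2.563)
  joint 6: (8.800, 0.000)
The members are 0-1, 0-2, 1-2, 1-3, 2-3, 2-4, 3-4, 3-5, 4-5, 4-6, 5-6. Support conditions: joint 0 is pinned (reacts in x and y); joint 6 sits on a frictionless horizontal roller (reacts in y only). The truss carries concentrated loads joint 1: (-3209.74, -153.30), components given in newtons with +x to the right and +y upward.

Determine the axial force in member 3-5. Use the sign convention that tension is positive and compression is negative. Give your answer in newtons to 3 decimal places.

1110.738

N=7 nodes, M=11 members, R=3 reactions → 2N=14, M+R=14
member 0 (0-1): L=3.1322, (cx,cy)=(0.4106,0.9118)
member 1 (0-2): L=2.9900, (cx,cy)=(1.0000,0.0000)
member 2 (1-2): L=3.3257, (cx,cy)=(0.5124,-0.8588)
member 3 (1-3): L=3.1753, (cx,cy)=(0.9999,0.0145)
member 4 (2-3): L=3.2535, (cx,cy)=(0.4521,0.8920)
member 5 (2-4): L=2.8470, (cx,cy)=(1.0000,0.0000)
member 6 (3-4): L=3.2117, (cx,cy)=(0.4284,-0.9036)
member 7 (3-5): L=2.8691, (cx,cy)=(0.9930,-0.1182)
member 8 (4-5): L=2.9561, (cx,cy)=(0.4983,0.8670)
member 9 (4-6): L=2.9630, (cx,cy)=(1.0000,0.0000)
member 10 (5-6): L=2.9646, (cx,cy)=(0.5026,-0.8645)
solve A·x = −loads:
  F[0-1] = -1285.9953 N (compression)
  F[0-2] = -2681.7398 N (compression)
  F[1-2] = +1221.6267 N (tension)
  F[1-3] = +2056.0286 N (tension)
  F[2-3] = -1176.1681 N (compression)
  F[2-4] = -1524.0383 N (compression)
  F[3-4] = +982.8358 N (tension)
  F[3-5] = +1110.7384 N (tension)
  F[4-5] = -1024.2806 N (compression)
  F[4-6] = -592.5723 N (compression)
  F[5-6] = +1179.0344 N (tension)
  Rx@0 = +3209.7400 N
  Ry@0 = +1172.6038 N
  Ry@6 = -1019.3038 N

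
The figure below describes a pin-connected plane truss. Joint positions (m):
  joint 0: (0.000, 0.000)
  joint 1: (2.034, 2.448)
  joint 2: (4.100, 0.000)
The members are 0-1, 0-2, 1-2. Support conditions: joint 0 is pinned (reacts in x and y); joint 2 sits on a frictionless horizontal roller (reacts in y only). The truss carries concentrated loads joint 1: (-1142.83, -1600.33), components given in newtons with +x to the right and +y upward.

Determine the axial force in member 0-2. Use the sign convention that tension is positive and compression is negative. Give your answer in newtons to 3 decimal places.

94.157

N=3 nodes, M=3 members, R=3 reactions → 2N=6, M+R=6
member 0 (0-1): L=3.1827, (cx,cy)=(0.6391,0.7691)
member 1 (0-2): L=4.1000, (cx,cy)=(1.0000,0.0000)
member 2 (1-2): L=3.2033, (cx,cy)=(0.6450,-0.7642)
solve A·x = −loads:
  F[0-1] = -1935.6016 N (compression)
  F[0-2] = +94.1572 N (tension)
  F[1-2] = -145.9887 N (compression)
  Rx@0 = +1142.8300 N
  Ry@0 = +1488.7633 N
  Ry@2 = +111.5667 N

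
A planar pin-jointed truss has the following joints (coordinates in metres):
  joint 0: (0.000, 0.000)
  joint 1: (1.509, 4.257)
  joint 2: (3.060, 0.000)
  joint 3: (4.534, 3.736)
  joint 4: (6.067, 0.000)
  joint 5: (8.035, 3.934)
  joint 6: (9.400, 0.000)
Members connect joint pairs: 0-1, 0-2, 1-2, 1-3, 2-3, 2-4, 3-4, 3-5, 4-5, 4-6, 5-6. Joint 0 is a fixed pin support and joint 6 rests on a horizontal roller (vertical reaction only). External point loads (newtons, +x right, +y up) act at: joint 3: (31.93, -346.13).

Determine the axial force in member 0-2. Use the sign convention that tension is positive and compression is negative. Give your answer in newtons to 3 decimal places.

N=7 nodes, M=11 members, R=3 reactions → 2N=14, M+R=14
member 0 (0-1): L=4.5165, (cx,cy)=(0.3341,0.9425)
member 1 (0-2): L=3.0600, (cx,cy)=(1.0000,0.0000)
member 2 (1-2): L=4.5307, (cx,cy)=(0.3423,-0.9396)
member 3 (1-3): L=3.0695, (cx,cy)=(0.9855,-0.1697)
member 4 (2-3): L=4.0163, (cx,cy)=(0.3670,0.9302)
member 5 (2-4): L=3.0070, (cx,cy)=(1.0000,0.0000)
member 6 (3-4): L=4.0383, (cx,cy)=(0.3796,-0.9251)
member 7 (3-5): L=3.5066, (cx,cy)=(0.9984,0.0565)
member 8 (4-5): L=4.3988, (cx,cy)=(0.4474,0.8943)
member 9 (4-6): L=3.3330, (cx,cy)=(1.0000,0.0000)
member 10 (5-6): L=4.1641, (cx,cy)=(0.3278,-0.9447)
solve A·x = −loads:
  F[0-1] = -176.6374 N (compression)
  F[0-2] = +90.9455 N (tension)
  F[1-2] = +200.5986 N (tension)
  F[1-3] = -129.5659 N (compression)
  F[2-3] = -202.6177 N (compression)
  F[2-4] = +233.9782 N (tension)
  F[3-4] = -203.7534 N (compression)
  F[3-5] = -156.8805 N (compression)
  F[4-5] = +210.7722 N (tension)
  F[4-6] = +62.3316 N (tension)
  F[5-6] = -190.1495 N (compression)
  Rx@0 = -31.9300 N
  Ry@0 = +166.4870 N
  Ry@6 = +179.6430 N

90.945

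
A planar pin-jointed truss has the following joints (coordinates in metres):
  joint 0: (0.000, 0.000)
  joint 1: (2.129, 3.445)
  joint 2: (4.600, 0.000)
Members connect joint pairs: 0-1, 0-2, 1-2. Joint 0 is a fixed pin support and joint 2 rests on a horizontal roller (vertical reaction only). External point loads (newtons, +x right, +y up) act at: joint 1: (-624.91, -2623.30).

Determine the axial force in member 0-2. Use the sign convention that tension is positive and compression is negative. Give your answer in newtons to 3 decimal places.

535.177

N=3 nodes, M=3 members, R=3 reactions → 2N=6, M+R=6
member 0 (0-1): L=4.0498, (cx,cy)=(0.5257,0.8507)
member 1 (0-2): L=4.6000, (cx,cy)=(1.0000,0.0000)
member 2 (1-2): L=4.2396, (cx,cy)=(0.5828,-0.8126)
solve A·x = −loads:
  F[0-1] = -2206.7111 N (compression)
  F[0-2] = +535.1766 N (tension)
  F[1-2] = -918.2165 N (compression)
  Rx@0 = +624.9100 N
  Ry@0 = +1877.1716 N
  Ry@2 = +746.1284 N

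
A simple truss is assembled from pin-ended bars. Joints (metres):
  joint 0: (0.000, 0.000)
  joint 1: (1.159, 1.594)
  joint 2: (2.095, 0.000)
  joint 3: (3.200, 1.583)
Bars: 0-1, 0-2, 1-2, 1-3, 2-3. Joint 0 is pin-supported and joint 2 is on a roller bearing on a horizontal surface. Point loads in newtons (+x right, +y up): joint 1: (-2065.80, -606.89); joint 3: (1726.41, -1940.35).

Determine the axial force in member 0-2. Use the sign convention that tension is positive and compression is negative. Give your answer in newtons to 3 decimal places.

N=4 nodes, M=5 members, R=3 reactions → 2N=8, M+R=8
member 0 (0-1): L=1.9708, (cx,cy)=(0.5881,0.8088)
member 1 (0-2): L=2.0950, (cx,cy)=(1.0000,0.0000)
member 2 (1-2): L=1.8485, (cx,cy)=(0.5064,-0.8623)
member 3 (1-3): L=2.0410, (cx,cy)=(1.0000,-0.0054)
member 4 (2-3): L=1.9305, (cx,cy)=(0.5724,0.8200)
solve A·x = −loads:
  F[0-1] = +599.6433 N (tension)
  F[0-2] = -692.0289 N (compression)
  F[1-2] = -1285.3933 N (compression)
  F[1-3] = +3069.3527 N (tension)
  F[2-3] = -2346.1484 N (compression)
  Rx@0 = +339.3900 N
  Ry@0 = -484.9926 N
  Ry@2 = +3032.2326 N

-692.029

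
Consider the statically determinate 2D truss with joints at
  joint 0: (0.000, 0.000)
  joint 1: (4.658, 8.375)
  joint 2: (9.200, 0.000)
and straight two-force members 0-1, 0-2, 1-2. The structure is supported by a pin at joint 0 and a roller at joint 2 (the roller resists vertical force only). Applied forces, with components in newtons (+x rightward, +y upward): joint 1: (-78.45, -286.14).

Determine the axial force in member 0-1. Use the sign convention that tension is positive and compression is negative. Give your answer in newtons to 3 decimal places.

-243.363

N=3 nodes, M=3 members, R=3 reactions → 2N=6, M+R=6
member 0 (0-1): L=9.5832, (cx,cy)=(0.4861,0.8739)
member 1 (0-2): L=9.2000, (cx,cy)=(1.0000,0.0000)
member 2 (1-2): L=9.5273, (cx,cy)=(0.4767,-0.8790)
solve A·x = −loads:
  F[0-1] = -243.3629 N (compression)
  F[0-2] = +39.8388 N (tension)
  F[1-2] = -83.5663 N (compression)
  Rx@0 = +78.4500 N
  Ry@0 = +212.6812 N
  Ry@2 = +73.4588 N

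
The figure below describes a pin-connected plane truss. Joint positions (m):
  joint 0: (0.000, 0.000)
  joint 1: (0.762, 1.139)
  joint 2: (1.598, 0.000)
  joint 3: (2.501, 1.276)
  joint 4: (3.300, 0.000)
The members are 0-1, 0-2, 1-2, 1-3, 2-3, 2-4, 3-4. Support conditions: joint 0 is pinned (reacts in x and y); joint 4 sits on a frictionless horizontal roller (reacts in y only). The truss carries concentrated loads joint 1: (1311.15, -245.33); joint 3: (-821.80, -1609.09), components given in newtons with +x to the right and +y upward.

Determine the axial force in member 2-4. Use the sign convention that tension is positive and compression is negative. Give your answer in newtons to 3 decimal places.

883.488

N=5 nodes, M=7 members, R=3 reactions → 2N=10, M+R=10
member 0 (0-1): L=1.3704, (cx,cy)=(0.5560,0.8312)
member 1 (0-2): L=1.5980, (cx,cy)=(1.0000,0.0000)
member 2 (1-2): L=1.4129, (cx,cy)=(0.5917,-0.8062)
member 3 (1-3): L=1.7444, (cx,cy)=(0.9969,0.0785)
member 4 (2-3): L=1.5632, (cx,cy)=(0.5777,0.8163)
member 5 (2-4): L=1.7020, (cx,cy)=(1.0000,0.0000)
member 6 (3-4): L=1.5055, (cx,cy)=(0.5307,-0.8476)
solve A·x = −loads:
  F[0-1] = -533.5891 N (compression)
  F[0-2] = +786.0504 N (tension)
  F[1-2] = +83.8386 N (tension)
  F[1-3] = -1662.5933 N (compression)
  F[2-3] = -82.7994 N (compression)
  F[2-4] = +883.4879 N (tension)
  F[3-4] = -1664.7118 N (compression)
  Rx@0 = -489.3500 N
  Ry@0 = +443.4932 N
  Ry@4 = +1410.9268 N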